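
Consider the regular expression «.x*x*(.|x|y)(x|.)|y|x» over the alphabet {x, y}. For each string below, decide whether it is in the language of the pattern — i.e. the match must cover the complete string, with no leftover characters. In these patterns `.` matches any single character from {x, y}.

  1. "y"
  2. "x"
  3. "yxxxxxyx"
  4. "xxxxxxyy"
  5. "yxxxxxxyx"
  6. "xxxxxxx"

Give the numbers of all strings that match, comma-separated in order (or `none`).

1 → match
2 → match
3 → match
4 → match
5 → match
6 → match

1, 2, 3, 4, 5, 6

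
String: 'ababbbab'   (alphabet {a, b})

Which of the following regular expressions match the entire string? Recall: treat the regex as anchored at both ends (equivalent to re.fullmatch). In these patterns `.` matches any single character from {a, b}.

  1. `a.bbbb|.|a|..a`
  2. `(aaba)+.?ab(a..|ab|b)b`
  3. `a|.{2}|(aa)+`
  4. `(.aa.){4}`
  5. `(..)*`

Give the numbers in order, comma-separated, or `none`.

5

1 → no match
2 → no match — must start with 'aaba'
3 → no match
4 → no match
5 → match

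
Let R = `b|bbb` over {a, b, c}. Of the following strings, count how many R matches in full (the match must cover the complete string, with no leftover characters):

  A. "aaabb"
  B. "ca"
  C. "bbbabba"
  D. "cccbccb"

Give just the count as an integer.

0

A → no match
B → no match
C → no match
D → no match
Total matched: 0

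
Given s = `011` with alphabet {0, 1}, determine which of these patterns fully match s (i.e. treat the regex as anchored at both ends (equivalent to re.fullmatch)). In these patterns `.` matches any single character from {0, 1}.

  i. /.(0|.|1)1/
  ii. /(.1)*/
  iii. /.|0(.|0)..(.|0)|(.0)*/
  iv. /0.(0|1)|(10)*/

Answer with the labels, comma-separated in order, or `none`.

i → match
ii → no match
iii → no match
iv → match

i, iv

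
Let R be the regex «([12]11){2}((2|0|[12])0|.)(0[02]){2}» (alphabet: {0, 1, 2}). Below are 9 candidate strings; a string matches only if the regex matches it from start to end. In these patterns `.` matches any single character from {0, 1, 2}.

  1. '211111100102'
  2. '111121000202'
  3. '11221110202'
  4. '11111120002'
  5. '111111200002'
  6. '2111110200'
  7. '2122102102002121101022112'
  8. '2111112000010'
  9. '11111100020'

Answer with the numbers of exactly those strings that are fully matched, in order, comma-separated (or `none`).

1. '211111100102' → no match
2. '111121000202' → no match
3. '11221110202' → no match
4. '11111120002' → match
5. '111111200002' → match
6. '2111110200' → no match
7 → no match
8 → no match
9. '11111100020' → no match

4, 5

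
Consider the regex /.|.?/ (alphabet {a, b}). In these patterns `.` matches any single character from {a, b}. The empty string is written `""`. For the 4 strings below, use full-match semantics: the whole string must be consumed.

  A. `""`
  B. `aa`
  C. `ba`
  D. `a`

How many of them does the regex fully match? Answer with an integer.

A → match
B → no match
C → no match
D → match
Total matched: 2

2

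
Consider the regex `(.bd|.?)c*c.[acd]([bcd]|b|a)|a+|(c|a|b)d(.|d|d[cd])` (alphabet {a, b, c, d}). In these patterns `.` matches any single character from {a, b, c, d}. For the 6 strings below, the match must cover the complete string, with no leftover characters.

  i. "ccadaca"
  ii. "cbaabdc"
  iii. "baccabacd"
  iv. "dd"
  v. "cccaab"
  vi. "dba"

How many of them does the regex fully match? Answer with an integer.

i → no match
ii → no match
iii → no match
iv → no match
v → match
vi → no match
Total matched: 1

1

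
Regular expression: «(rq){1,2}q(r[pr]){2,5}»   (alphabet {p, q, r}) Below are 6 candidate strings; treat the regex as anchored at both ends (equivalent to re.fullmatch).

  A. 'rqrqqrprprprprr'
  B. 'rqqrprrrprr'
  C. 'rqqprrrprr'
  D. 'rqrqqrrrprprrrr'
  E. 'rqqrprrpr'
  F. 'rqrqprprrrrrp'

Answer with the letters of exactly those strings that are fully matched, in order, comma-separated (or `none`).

A, B, D

A → match
B → match
C → no match
D → match
E → no match
F → no match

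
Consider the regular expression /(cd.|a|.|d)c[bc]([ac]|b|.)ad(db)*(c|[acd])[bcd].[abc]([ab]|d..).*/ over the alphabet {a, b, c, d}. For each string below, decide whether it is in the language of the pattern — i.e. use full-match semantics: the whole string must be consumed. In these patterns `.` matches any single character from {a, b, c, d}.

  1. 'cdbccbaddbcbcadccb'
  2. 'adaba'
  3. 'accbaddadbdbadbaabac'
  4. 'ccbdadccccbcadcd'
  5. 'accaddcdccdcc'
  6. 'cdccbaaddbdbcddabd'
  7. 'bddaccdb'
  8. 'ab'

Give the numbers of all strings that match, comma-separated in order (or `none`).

1 → match
2. 'adaba' → no match
3 → no match
4 → match
5 → no match
6 → match
7. 'bddaccdb' → no match
8. 'ab' → no match

1, 4, 6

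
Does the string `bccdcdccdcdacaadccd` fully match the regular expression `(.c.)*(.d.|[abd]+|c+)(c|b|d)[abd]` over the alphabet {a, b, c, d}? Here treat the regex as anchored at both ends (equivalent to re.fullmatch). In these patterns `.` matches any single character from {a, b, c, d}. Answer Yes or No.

No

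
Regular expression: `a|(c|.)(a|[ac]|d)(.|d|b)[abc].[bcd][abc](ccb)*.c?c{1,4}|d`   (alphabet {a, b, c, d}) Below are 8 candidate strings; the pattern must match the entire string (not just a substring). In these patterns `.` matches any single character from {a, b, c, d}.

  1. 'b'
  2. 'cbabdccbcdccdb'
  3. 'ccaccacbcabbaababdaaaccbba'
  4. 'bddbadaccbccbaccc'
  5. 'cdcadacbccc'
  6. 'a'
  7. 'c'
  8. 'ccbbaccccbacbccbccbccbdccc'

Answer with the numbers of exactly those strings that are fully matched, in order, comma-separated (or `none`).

1. 'b' → no match
2 → no match
3 → no match
4 → match
5. 'cdcadacbccc' → no match
6. 'a' → match
7. 'c' → no match
8 → no match

4, 6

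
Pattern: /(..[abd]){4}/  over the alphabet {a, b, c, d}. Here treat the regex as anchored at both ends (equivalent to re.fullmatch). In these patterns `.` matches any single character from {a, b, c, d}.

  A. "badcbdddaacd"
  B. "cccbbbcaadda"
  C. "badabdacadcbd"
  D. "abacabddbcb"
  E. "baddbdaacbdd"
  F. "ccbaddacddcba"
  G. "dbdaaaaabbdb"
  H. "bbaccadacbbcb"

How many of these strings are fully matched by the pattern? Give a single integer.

A → match
B → no match
C → no match
D → no match
E → no match
F → no match
G → match
H → no match
Total matched: 2

2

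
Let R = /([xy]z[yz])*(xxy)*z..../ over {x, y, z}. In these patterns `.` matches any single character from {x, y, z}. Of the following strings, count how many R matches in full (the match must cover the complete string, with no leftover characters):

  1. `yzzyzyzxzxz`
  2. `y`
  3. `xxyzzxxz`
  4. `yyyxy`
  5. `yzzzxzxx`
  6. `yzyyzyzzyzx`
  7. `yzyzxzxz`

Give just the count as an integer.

5

1 → match
2 → no match
3 → match
4 → no match
5 → match
6 → match
7 → match
Total matched: 5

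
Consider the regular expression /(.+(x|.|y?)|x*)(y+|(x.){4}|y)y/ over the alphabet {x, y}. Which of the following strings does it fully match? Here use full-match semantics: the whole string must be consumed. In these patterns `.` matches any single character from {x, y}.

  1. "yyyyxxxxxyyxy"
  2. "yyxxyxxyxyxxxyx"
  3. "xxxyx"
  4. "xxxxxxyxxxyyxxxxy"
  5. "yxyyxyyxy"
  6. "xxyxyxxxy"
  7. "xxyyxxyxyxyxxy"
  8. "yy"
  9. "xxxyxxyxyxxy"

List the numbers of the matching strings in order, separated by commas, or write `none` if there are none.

7, 8

1 → no match
2 → no match — must end with "y"
3. "xxxyx" → no match — must end with "y"
4 → no match
5. "yxyyxyyxy" → no match
6. "xxyxyxxxy" → no match
7 → match
8. "yy" → match
9. "xxxyxxyxyxxy" → no match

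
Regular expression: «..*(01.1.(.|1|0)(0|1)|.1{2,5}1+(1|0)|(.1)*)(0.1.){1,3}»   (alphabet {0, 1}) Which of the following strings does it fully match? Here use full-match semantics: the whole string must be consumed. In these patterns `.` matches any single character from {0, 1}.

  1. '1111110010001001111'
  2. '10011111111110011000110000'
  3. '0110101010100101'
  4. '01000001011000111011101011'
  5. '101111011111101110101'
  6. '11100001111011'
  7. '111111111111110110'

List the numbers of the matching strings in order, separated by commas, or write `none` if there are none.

7

1 → no match
2 → no match
3 → no match
4 → no match
5 → no match
6 → no match
7 → match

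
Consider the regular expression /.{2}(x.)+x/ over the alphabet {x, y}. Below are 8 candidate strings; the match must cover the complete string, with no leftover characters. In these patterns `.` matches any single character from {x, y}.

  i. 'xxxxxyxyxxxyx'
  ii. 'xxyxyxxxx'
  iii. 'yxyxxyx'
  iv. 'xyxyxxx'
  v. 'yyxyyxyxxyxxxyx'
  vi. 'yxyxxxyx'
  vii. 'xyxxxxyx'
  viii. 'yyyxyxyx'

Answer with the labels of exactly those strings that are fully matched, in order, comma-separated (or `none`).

i → match
ii → no match
iii → no match
iv → match
v → no match
vi → no match
vii → no match
viii → no match

i, iv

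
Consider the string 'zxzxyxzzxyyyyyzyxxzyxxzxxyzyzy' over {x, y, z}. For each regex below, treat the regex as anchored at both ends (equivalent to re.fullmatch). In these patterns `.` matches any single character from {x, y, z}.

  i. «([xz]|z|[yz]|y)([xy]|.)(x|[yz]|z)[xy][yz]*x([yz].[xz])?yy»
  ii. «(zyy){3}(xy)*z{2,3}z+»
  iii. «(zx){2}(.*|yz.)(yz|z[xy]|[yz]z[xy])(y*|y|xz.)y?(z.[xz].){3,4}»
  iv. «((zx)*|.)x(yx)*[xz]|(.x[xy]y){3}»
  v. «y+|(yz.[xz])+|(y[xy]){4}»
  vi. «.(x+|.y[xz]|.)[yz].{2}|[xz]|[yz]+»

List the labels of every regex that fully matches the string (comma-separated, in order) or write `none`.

i → no match — must end with 'yy'
ii → no match — must start with 'zyy'
iii → match
iv → no match
v → no match
vi → no match

iii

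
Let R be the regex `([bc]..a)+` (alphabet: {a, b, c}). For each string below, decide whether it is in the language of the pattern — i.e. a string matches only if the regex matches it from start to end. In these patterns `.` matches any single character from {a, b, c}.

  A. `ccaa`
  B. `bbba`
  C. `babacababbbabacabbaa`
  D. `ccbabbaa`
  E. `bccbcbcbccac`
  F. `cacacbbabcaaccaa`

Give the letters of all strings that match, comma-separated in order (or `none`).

A, B, C, D, F

A → match
B → match
C → match
D → match
E → no match — must end with `a`
F → match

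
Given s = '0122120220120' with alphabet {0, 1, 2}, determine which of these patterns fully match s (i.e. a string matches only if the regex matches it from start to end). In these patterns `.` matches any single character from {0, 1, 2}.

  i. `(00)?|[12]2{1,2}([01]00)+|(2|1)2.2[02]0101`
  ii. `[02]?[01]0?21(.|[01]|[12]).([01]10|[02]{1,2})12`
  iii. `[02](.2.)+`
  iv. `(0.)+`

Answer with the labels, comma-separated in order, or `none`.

iii

i → no match
ii → no match — must end with '12'
iii → match
iv → no match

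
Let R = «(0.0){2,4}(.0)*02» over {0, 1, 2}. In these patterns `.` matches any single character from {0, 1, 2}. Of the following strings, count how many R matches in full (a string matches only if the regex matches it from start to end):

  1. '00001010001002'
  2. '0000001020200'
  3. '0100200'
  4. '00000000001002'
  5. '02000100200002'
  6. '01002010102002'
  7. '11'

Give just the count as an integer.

1 → match
2 → no match — must end with '02'
3. '0100200' → no match — must end with '02'
4 → match
5 → no match
6 → match
7. '11' → no match — must start with '0'
Total matched: 3

3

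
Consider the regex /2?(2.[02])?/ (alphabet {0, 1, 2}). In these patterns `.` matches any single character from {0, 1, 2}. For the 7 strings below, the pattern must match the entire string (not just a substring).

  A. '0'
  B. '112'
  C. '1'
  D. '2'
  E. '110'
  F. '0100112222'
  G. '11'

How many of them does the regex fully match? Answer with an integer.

A → no match
B → no match
C → no match
D → match
E → no match
F → no match
G → no match
Total matched: 1

1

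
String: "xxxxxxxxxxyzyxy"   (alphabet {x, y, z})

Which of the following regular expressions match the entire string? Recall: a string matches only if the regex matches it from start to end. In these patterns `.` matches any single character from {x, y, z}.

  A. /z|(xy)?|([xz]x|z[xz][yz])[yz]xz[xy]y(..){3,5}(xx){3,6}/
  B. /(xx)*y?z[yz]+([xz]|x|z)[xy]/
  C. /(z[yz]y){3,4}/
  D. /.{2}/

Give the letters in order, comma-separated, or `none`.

B

A → no match
B → match
C → no match — must start with "z"
D → no match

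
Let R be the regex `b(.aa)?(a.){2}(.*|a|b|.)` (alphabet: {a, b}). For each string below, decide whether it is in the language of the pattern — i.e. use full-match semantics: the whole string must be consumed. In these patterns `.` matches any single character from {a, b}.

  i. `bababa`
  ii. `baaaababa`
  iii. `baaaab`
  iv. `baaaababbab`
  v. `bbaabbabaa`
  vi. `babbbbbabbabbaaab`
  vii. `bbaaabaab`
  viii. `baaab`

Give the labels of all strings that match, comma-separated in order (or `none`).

i. `bababa` → match
ii. `baaaababa` → match
iii. `baaaab` → match
iv. `baaaababbab` → match
v. `bbaabbabaa` → no match
vi → no match
vii. `bbaaabaab` → match
viii. `baaab` → match

i, ii, iii, iv, vii, viii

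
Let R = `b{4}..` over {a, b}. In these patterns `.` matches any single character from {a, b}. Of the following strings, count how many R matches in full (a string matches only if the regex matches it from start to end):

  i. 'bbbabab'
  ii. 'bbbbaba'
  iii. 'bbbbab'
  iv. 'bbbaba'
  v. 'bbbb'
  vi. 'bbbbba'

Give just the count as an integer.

i. 'bbbabab' → no match
ii. 'bbbbaba' → no match
iii. 'bbbbab' → match
iv. 'bbbaba' → no match
v. 'bbbb' → no match
vi. 'bbbbba' → match
Total matched: 2

2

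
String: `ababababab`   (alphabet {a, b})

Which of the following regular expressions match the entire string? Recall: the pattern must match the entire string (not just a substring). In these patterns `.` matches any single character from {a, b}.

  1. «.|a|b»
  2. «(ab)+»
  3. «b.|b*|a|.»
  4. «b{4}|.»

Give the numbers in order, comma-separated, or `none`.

1 → no match
2 → match
3 → no match
4 → no match

2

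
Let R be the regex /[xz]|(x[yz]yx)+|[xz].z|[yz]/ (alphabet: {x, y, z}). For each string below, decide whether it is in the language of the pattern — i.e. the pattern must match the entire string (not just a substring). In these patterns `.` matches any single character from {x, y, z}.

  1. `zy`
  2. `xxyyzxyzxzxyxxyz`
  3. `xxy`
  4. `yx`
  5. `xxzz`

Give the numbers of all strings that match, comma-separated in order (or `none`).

none

1 → no match
2 → no match
3 → no match
4 → no match
5 → no match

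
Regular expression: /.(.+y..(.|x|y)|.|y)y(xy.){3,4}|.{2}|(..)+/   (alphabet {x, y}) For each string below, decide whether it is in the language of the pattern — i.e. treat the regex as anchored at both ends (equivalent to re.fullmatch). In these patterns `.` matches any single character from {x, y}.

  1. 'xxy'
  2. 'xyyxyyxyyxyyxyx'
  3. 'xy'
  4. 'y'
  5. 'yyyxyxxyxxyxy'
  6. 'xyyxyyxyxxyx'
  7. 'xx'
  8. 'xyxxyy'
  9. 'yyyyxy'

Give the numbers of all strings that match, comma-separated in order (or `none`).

2, 3, 6, 7, 8, 9

1. 'xxy' → no match
2 → match
3. 'xy' → match
4. 'y' → no match
5 → no match
6. 'xyyxyyxyxxyx' → match
7. 'xx' → match
8. 'xyxxyy' → match
9. 'yyyyxy' → match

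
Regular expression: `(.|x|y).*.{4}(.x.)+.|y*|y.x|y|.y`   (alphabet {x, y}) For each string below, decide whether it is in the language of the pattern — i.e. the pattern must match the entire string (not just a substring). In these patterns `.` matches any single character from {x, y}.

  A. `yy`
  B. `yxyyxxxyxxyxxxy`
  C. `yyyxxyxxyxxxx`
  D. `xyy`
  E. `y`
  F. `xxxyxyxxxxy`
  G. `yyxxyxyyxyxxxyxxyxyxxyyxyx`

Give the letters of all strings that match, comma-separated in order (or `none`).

A → match
B → match
C → match
D → no match
E → match
F → match
G → match

A, B, C, E, F, G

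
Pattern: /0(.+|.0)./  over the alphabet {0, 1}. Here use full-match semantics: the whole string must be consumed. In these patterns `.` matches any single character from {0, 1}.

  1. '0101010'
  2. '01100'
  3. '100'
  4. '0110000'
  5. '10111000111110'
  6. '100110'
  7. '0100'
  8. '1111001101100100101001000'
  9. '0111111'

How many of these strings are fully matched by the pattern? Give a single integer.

1. '0101010' → match
2. '01100' → match
3. '100' → no match — must start with '0'
4. '0110000' → match
5 → no match — must start with '0'
6. '100110' → no match — must start with '0'
7. '0100' → match
8 → no match — must start with '0'
9. '0111111' → match
Total matched: 5

5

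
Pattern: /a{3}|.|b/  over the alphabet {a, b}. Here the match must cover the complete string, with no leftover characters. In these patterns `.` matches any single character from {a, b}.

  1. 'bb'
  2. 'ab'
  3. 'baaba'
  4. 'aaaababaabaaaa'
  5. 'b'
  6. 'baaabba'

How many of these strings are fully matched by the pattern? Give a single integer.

1

1 → no match
2 → no match
3 → no match
4 → no match
5 → match
6 → no match
Total matched: 1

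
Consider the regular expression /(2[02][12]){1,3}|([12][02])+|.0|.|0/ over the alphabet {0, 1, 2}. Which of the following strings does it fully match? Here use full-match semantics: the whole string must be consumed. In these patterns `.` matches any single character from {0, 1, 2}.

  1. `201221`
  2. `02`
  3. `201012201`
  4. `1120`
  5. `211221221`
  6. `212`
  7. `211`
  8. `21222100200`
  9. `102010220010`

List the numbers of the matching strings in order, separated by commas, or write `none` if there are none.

1 → match
2 → no match
3 → no match
4 → no match
5 → no match
6 → no match
7 → no match
8 → no match
9 → no match

1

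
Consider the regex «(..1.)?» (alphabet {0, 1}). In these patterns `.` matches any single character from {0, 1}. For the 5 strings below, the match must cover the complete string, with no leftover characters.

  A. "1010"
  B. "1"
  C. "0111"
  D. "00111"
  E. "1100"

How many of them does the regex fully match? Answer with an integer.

2

A → match
B → no match
C → match
D → no match
E → no match
Total matched: 2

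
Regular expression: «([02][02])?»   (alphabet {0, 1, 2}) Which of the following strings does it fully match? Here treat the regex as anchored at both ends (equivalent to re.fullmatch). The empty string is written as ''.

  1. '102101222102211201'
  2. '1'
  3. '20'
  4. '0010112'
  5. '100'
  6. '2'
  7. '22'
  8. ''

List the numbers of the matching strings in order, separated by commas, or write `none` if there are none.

1 → no match
2 → no match
3 → match
4 → no match
5 → no match
6 → no match
7 → match
8 → match

3, 7, 8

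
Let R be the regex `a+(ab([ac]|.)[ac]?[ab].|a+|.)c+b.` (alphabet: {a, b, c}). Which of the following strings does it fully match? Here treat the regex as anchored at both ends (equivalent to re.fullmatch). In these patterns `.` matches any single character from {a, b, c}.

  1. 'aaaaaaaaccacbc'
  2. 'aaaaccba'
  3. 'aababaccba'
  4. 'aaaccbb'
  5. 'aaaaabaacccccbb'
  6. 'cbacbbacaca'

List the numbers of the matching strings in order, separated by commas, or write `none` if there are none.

2, 3, 4, 5

1 → no match
2 → match
3 → match
4 → match
5 → match
6 → no match — must start with 'a'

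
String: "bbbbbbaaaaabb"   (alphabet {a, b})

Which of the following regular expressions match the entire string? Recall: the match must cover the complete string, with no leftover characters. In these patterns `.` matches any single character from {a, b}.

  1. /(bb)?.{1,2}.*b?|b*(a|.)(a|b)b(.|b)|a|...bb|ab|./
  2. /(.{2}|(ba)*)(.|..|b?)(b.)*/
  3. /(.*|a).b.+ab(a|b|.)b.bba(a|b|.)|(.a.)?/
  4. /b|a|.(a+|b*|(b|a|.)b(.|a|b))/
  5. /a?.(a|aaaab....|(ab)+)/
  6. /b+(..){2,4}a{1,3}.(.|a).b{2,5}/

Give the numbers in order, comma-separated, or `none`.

1 → match
2 → no match
3 → no match
4 → no match
5 → no match
6 → match

1, 6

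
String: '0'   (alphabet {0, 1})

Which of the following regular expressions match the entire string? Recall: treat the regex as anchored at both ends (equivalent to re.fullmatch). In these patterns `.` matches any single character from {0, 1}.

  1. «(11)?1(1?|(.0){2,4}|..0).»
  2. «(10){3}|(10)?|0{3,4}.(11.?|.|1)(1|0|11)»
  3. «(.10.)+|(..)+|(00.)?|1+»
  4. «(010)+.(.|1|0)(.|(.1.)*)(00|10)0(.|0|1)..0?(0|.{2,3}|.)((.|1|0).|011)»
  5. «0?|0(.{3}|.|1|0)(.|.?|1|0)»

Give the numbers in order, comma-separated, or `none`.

1 → no match
2 → no match
3 → no match
4 → no match — must start with '010'
5 → match

5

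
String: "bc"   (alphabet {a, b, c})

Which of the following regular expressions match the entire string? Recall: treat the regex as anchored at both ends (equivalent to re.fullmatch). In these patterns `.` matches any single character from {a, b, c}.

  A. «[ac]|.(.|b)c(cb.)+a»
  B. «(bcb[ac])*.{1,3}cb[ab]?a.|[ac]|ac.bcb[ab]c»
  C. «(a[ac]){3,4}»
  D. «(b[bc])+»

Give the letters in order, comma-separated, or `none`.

D

A → no match
B → no match
C → no match — must start with "a"
D → match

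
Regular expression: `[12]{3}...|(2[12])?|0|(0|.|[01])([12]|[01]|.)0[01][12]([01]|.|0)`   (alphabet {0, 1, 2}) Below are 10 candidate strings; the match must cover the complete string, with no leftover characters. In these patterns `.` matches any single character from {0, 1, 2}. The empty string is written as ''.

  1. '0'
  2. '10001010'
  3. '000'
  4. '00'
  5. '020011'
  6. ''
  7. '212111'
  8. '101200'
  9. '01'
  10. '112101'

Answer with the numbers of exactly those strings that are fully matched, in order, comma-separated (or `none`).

1, 5, 6, 7, 10

1 → match
2 → no match
3 → no match
4 → no match
5 → match
6 → match
7 → match
8 → no match
9 → no match
10 → match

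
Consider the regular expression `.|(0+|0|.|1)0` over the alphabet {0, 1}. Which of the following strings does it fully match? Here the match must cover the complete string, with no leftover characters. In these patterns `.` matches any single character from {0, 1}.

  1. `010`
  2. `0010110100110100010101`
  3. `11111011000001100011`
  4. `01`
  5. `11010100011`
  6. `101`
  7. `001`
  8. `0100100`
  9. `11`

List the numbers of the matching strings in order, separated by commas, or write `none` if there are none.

none

1. `010` → no match
2 → no match
3 → no match
4. `01` → no match
5. `11010100011` → no match
6. `101` → no match
7. `001` → no match
8. `0100100` → no match
9. `11` → no match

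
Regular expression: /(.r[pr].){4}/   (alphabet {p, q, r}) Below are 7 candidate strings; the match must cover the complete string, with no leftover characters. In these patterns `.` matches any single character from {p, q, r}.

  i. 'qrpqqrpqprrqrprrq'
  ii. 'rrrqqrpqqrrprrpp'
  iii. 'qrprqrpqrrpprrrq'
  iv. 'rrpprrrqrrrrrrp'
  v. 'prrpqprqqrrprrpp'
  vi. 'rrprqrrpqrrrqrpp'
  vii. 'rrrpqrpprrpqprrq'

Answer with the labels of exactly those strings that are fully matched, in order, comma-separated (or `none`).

i → no match
ii → match
iii → match
iv → no match
v → no match
vi → match
vii → match

ii, iii, vi, vii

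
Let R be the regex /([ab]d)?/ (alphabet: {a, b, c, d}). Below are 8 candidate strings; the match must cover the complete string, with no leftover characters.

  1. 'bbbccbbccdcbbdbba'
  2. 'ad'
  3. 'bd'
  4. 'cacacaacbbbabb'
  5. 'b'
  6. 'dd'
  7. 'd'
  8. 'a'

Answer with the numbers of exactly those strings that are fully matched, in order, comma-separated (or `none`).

1 → no match
2 → match
3 → match
4 → no match
5 → no match
6 → no match
7 → no match
8 → no match

2, 3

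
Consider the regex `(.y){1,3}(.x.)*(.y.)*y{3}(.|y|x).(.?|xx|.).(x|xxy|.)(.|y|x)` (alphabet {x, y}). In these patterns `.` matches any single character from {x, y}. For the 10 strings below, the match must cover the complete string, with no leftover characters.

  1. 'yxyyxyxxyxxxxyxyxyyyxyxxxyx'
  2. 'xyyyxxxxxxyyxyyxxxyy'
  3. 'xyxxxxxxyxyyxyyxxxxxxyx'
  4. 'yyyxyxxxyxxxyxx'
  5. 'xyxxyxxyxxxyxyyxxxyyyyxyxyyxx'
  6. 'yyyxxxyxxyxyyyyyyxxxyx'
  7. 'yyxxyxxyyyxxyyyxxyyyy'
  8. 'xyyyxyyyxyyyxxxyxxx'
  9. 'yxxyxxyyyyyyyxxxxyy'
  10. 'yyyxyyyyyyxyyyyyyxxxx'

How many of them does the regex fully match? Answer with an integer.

1

1 → no match
2 → no match
3 → no match
4 → no match
5 → no match
6 → match
7 → no match
8 → no match
9 → no match
10 → no match
Total matched: 1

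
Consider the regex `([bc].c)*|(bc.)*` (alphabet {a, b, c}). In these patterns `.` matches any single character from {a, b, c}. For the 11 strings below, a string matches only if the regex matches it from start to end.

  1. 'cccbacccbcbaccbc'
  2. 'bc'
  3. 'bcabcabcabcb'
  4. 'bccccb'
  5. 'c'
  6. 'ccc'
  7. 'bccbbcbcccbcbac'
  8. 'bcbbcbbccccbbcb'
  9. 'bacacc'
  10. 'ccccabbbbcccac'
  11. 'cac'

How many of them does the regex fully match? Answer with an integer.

1 → no match
2. 'bc' → no match
3. 'bcabcabcabcb' → match
4. 'bccccb' → no match
5. 'c' → no match
6. 'ccc' → match
7 → match
8 → no match
9. 'bacacc' → no match
10 → no match
11. 'cac' → match
Total matched: 4

4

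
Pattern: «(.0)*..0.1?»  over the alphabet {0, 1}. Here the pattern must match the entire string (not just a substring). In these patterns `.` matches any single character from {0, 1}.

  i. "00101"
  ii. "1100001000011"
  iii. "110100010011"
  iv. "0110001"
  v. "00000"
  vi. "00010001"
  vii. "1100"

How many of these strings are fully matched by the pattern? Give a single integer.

i → no match
ii → no match
iii → no match
iv → no match
v → no match
vi → no match
vii → match
Total matched: 1

1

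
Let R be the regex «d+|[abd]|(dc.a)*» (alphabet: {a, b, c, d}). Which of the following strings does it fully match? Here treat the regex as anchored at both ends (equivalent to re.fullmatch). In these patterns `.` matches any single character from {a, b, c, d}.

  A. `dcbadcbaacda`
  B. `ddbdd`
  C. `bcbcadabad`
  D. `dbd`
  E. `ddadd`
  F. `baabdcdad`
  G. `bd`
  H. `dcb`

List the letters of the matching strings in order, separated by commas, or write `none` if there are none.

none

A → no match
B → no match
C → no match
D → no match
E → no match
F → no match
G → no match
H → no match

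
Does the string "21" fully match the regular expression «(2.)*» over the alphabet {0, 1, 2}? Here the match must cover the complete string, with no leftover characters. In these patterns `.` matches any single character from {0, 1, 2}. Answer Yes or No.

Yes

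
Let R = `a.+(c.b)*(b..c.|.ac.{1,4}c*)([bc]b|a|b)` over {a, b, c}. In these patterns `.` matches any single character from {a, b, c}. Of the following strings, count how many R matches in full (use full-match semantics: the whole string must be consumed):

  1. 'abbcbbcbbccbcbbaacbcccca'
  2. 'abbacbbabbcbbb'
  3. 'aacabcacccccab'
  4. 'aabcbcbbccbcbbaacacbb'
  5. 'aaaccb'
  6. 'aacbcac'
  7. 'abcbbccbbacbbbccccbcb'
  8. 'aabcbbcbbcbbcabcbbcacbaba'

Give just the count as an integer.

3

1 → match
2 → no match
3 → no match
4 → match
5 → no match
6 → no match
7 → no match
8 → match
Total matched: 3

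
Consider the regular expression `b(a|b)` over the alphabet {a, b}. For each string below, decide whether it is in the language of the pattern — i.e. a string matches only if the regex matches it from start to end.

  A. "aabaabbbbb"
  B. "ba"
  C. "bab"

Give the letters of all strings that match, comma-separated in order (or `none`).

B

A → no match — must start with "b"
B → match
C → no match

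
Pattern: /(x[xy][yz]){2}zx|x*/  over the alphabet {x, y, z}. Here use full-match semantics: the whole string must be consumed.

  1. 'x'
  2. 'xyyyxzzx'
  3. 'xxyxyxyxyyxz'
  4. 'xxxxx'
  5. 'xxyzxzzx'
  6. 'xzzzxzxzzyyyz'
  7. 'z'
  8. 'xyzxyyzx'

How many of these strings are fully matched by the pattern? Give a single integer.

1 → match
2 → no match
3 → no match
4 → match
5 → no match
6 → no match
7 → no match
8 → match
Total matched: 3

3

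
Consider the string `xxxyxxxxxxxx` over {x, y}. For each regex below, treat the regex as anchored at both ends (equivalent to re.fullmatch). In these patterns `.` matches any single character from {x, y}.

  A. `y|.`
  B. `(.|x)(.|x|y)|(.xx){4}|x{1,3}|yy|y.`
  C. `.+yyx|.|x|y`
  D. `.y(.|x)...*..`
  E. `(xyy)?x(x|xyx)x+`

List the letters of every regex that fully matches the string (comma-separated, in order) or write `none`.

B

A → no match
B → match
C → no match
D → no match
E → no match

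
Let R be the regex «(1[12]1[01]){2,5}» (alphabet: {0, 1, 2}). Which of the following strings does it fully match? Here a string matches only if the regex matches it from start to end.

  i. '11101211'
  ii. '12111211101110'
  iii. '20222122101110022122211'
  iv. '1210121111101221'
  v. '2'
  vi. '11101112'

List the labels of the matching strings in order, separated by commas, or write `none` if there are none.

i

i. '11101211' → match
ii → no match
iii → no match — must start with '1'
iv → no match
v. '2' → no match — must start with '1'
vi. '11101112' → no match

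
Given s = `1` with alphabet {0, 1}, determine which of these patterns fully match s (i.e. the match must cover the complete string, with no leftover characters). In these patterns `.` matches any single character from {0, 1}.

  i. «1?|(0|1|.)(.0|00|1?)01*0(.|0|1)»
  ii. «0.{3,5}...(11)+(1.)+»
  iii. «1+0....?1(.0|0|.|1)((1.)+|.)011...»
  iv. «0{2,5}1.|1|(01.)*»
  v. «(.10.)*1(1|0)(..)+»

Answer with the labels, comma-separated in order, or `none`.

i → match
ii → no match — must start with `0`
iii → no match
iv → match
v → no match

i, iv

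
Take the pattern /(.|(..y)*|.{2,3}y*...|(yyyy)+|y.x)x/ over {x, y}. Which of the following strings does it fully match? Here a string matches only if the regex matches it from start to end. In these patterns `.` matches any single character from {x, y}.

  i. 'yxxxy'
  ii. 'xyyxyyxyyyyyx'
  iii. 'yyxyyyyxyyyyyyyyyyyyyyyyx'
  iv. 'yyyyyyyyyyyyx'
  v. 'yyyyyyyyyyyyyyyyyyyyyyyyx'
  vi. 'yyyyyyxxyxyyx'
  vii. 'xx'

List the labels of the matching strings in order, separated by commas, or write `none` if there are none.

ii, iv, v, vi, vii

i → no match — must end with 'x'
ii → match
iii → no match
iv → match
v → match
vi → match
vii → match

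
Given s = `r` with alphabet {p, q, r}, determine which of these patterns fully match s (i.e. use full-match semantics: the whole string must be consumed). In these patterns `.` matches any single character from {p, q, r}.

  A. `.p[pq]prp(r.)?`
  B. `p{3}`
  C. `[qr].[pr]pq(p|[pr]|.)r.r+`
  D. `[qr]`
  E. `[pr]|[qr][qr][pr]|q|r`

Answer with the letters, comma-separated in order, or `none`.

D, E

A → no match
B → no match — must start with `p`
C → no match
D → match
E → match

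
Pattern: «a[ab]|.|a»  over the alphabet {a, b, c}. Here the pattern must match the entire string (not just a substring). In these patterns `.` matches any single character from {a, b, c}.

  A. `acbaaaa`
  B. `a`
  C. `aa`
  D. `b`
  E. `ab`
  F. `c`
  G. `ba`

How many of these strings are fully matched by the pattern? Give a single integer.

A → no match
B → match
C → match
D → match
E → match
F → match
G → no match
Total matched: 5

5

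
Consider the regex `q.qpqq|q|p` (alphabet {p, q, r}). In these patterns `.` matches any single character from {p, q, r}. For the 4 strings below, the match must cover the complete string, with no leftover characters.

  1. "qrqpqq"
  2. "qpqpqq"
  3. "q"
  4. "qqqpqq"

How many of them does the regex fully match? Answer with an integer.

4

1 → match
2 → match
3 → match
4 → match
Total matched: 4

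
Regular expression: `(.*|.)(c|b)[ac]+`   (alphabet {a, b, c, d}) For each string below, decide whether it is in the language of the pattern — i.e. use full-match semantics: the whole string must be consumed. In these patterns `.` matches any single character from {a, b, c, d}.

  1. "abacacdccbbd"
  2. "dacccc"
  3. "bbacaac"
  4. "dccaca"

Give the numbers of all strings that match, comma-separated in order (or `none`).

2, 3, 4

1 → no match
2 → match
3 → match
4 → match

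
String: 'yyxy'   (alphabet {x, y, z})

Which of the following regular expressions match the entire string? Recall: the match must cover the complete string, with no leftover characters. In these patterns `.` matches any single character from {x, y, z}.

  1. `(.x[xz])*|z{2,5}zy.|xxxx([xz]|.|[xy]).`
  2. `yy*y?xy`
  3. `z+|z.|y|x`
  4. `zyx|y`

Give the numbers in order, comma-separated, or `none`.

1 → no match
2 → match
3 → no match
4 → no match

2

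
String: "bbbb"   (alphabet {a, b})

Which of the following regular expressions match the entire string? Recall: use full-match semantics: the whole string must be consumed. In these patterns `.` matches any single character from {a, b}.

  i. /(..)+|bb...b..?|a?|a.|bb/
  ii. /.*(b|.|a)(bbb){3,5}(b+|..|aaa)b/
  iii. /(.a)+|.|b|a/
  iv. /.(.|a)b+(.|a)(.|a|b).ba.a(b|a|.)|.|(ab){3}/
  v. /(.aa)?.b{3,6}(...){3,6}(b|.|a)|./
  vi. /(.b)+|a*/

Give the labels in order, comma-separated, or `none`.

i → match
ii → no match
iii → no match
iv → no match
v → no match
vi → match

i, vi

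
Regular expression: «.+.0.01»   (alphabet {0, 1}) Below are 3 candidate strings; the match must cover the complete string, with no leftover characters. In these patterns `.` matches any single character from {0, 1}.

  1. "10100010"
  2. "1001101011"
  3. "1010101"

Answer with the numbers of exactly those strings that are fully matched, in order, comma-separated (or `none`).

3

1 → no match — must end with "01"
2 → no match — must end with "01"
3 → match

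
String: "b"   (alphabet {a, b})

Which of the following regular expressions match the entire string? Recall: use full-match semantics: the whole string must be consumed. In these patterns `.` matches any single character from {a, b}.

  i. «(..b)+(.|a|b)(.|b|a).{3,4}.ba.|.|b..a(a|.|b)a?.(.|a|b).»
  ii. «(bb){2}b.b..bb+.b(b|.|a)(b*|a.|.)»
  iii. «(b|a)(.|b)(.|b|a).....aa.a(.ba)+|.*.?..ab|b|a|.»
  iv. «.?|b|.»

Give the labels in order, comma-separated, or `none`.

i, iii, iv

i → match
ii → no match — must start with "bb"
iii → match
iv → match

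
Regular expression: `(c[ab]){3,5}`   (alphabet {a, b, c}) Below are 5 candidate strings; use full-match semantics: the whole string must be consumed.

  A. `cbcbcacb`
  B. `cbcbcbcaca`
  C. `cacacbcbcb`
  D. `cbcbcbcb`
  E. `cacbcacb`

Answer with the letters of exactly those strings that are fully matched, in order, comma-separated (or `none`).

A. `cbcbcacb` → match
B. `cbcbcbcaca` → match
C. `cacacbcbcb` → match
D. `cbcbcbcb` → match
E. `cacbcacb` → match

A, B, C, D, E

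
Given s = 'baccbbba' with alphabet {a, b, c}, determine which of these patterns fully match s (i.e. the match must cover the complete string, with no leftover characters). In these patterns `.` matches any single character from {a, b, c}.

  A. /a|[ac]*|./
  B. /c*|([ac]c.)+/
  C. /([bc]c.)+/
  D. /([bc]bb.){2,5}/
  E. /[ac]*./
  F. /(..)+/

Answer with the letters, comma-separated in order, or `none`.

A → no match
B → no match
C → no match
D → no match
E → no match
F → match

F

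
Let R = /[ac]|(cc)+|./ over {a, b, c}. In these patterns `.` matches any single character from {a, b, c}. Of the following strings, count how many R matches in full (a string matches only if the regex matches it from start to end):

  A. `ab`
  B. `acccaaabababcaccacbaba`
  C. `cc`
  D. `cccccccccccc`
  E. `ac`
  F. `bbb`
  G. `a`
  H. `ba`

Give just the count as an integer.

A → no match
B → no match
C → match
D → match
E → no match
F → no match
G → match
H → no match
Total matched: 3

3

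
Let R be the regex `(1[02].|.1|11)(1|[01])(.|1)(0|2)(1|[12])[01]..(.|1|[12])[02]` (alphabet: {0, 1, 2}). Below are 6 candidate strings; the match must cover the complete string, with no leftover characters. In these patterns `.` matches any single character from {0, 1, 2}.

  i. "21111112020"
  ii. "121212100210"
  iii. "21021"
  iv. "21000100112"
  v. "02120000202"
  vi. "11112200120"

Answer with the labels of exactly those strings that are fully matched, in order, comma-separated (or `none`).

i. "21111112020" → no match
ii. "121212100210" → no match
iii. "21021" → no match
iv. "21000100112" → match
v. "02120000202" → no match
vi. "11112200120" → match

iv, vi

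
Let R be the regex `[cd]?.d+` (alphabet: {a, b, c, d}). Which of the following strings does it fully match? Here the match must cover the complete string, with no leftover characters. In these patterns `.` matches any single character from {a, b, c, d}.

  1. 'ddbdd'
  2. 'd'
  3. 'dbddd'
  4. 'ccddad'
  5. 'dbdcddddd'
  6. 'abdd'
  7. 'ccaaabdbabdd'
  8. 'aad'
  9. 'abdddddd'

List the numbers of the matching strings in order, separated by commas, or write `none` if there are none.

1 → no match
2 → no match
3 → match
4 → no match
5 → no match
6 → no match
7 → no match
8 → no match
9 → no match

3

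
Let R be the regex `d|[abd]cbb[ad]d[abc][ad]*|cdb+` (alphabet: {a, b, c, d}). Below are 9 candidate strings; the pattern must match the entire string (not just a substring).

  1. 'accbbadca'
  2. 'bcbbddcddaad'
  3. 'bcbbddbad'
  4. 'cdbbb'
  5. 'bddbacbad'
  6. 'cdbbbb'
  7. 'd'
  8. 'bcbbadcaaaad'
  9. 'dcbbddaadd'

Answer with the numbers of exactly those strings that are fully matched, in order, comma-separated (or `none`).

2, 3, 4, 6, 7, 8, 9

1 → no match
2 → match
3 → match
4 → match
5 → no match
6 → match
7 → match
8 → match
9 → match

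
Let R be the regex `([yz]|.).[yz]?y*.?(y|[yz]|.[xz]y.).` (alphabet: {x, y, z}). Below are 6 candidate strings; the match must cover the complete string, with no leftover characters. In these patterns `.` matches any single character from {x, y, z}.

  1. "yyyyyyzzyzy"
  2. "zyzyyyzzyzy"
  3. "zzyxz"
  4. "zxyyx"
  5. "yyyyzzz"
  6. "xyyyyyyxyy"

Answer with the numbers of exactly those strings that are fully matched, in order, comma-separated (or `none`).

1, 2, 4, 5, 6

1 → match
2 → match
3 → no match
4 → match
5 → match
6 → match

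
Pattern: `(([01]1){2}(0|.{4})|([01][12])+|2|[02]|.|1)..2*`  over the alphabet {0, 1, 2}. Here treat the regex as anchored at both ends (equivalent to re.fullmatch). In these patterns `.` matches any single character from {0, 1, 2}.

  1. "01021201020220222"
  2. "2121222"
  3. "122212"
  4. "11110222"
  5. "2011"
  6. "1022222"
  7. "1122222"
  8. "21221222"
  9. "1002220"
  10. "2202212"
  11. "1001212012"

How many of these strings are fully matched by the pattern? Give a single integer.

4

1 → match
2 → no match
3 → no match
4 → match
5 → no match
6 → match
7 → match
8 → no match
9 → no match
10 → no match
11 → no match
Total matched: 4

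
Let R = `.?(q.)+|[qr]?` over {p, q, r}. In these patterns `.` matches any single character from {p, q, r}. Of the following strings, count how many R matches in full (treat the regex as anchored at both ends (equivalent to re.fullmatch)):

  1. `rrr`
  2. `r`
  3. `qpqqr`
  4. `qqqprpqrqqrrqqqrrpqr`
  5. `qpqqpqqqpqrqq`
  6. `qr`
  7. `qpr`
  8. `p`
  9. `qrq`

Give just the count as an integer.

1 → no match
2 → match
3 → no match
4 → no match
5 → no match
6 → match
7 → no match
8 → no match
9 → no match
Total matched: 2

2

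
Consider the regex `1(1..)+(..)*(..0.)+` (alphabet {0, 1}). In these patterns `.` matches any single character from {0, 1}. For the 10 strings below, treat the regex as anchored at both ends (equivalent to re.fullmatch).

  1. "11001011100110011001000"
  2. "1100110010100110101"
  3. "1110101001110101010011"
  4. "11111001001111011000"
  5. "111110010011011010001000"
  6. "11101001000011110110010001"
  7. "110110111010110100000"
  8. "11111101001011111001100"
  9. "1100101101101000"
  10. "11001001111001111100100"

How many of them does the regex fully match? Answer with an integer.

1 → match
2 → match
3 → no match
4 → match
5 → match
6 → match
7 → match
8 → match
9 → match
10 → match
Total matched: 9

9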